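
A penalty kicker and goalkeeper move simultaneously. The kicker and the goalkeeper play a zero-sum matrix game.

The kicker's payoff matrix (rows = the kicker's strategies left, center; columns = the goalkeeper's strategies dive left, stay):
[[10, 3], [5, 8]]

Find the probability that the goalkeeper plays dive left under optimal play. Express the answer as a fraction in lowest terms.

1/2

Row minima are 3 and 5, so the kicker's maximin is 5; column maxima are 10 and 8, so the goalkeeper's minimax is 8. These differ, so the equilibrium is in mixed strategies.
Let the goalkeeper play dive left with probability q. The kicker is indifferent when 10q + 3(1−q) = 5q + 8(1−q), giving q = 1/2.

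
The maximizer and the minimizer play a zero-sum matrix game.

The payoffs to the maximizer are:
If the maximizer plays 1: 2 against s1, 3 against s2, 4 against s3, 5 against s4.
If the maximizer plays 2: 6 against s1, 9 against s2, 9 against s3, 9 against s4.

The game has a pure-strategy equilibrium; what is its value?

Row minima: 2, 6 → the maximizer's maximin is 6.
Column maxima: 6, 9, 9, 9 → the minimizer's minimax is 6.
They coincide at (2, s1), so the value is 6.

6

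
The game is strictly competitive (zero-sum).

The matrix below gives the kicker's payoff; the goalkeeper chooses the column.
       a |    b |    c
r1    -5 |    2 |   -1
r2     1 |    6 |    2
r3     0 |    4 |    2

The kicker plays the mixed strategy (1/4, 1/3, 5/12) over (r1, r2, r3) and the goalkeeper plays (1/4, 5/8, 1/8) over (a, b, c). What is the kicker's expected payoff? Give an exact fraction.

Against (1/4, 5/8, 1/8), each row's expected payoff is r1: -1/8; r2: 17/4; r3: 11/4.
Taking the (1/4, 1/3, 5/12)-weighted average: (1/4)·(-1/8) + (1/3)·(17/4) + (5/12)·(11/4) = 81/32.

81/32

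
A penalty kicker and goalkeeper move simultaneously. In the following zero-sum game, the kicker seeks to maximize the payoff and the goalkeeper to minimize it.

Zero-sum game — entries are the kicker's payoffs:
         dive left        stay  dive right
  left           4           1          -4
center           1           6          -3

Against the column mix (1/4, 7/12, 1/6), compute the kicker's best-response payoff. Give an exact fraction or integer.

left: (4)·(1/4) + (1)·(7/12) + (-4)·(1/6) = 11/12.
center: (1)·(1/4) + (6)·(7/12) + (-3)·(1/6) = 13/4.
The best pure response is center with expected payoff 13/4.

13/4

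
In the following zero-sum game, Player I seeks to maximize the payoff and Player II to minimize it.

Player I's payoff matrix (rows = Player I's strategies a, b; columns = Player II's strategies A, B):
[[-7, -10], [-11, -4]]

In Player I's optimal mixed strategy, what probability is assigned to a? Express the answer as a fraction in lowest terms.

Row minima are -10 and -11, so Player I's maximin is -10; column maxima are -7 and -4, so Player II's minimax is -7. These differ, so the equilibrium is in mixed strategies.
Let Player I play a with probability p. Player II is indifferent when −7p − 11(1−p) = −10p − 4(1−p), giving p = 7/10.

7/10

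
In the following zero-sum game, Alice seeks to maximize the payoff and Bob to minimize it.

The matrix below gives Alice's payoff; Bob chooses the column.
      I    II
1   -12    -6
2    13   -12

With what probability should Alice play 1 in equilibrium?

25/31

Row minima are -12 and -12, so Alice's maximin is -12; column maxima are 13 and -6, so Bob's minimax is -6. These differ, so the equilibrium is in mixed strategies.
Let Alice play 1 with probability p. Bob is indifferent when −12p + 13(1−p) = −6p − 12(1−p), giving p = 25/31.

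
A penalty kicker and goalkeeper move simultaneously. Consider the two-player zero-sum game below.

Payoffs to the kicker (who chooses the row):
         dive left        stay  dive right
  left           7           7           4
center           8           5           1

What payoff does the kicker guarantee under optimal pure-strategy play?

Row minima: 4, 1 → the kicker's maximin is 4.
Column maxima: 8, 7, 4 → the goalkeeper's minimax is 4.
They coincide at (left, dive right), so the value is 4.

4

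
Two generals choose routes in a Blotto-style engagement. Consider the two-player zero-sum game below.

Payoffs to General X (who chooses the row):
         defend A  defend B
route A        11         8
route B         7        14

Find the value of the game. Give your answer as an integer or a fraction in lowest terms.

49/5

Row minima are 8 and 7, so General X's maximin is 8; column maxima are 11 and 14, so General Y's minimax is 11. These differ, so the equilibrium is in mixed strategies.
Let General X play route A with probability p. General Y is indifferent when 11p + 7(1−p) = 8p + 14(1−p), giving p = 7/10.
Let General Y play defend A with probability q. General X is indifferent when 11q + 8(1−q) = 7q + 14(1−q), giving q = 3/5.
The value is 11·(3/5) + (8)·(2/5) = 49/5.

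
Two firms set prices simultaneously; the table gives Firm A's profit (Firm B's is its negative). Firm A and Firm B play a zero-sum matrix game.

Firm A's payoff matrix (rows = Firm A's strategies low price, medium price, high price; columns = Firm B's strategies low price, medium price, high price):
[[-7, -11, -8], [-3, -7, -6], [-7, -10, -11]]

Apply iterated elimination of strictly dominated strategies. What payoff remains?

-7

Column low price is strictly dominated by medium price for Firm B (-11<-7, -7<-3, -10<-7); eliminate low price.
Row high price is strictly dominated by row medium price (-7>-10, -6>-11); eliminate high price.
Row low price is strictly dominated by row medium price (-7>-11, -6>-8); eliminate low price.
Column high price is strictly dominated by medium price for Firm B (-7<-6); eliminate high price.
Only (medium price, medium price) remains, with payoff -7.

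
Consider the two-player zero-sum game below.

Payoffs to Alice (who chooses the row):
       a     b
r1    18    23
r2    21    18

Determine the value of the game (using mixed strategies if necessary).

159/8

Row minima are 18 and 18, so Alice's maximin is 18; column maxima are 21 and 23, so Bob's minimax is 21. These differ, so the equilibrium is in mixed strategies.
Let Alice play r1 with probability p. Bob is indifferent when 18p + 21(1−p) = 23p + 18(1−p), giving p = 3/8.
Let Bob play a with probability q. Alice is indifferent when 18q + 23(1−q) = 21q + 18(1−q), giving q = 5/8.
The value is 18·(5/8) + (23)·(3/8) = 159/8.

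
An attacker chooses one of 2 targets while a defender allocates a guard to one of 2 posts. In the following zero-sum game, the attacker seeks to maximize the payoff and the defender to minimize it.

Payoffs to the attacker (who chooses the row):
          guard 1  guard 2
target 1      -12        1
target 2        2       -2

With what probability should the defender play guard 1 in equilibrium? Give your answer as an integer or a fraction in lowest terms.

3/17

Row minima are -12 and -2, so the attacker's maximin is -2; column maxima are 2 and 1, so the defender's minimax is 1. These differ, so the equilibrium is in mixed strategies.
Let the defender play guard 1 with probability q. The attacker is indifferent when −12q + (1−q) = 2q − 2(1−q), giving q = 3/17.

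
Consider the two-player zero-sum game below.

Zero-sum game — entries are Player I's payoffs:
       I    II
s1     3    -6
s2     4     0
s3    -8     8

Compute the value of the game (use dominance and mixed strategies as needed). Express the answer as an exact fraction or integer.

8/5

Row s1 is strictly dominated by row s2, so Player I never plays it.
The remaining 2×2 game on (s2, s3) × (I, II) has no saddle point. Let Player I play s2 with probability p; indifference gives 4p − 8(1−p) = 8(1−p), so p = 4/5.
Similarly Player II's optimal q on I is 2/5, and the value is 4·(2/5) + (0)·(3/5) = 8/5.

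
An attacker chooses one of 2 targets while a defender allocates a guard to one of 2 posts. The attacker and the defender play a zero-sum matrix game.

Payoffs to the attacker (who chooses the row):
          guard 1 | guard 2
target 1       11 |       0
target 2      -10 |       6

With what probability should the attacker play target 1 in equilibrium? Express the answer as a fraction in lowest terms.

16/27

Row minima are 0 and -10, so the attacker's maximin is 0; column maxima are 11 and 6, so the defender's minimax is 6. These differ, so the equilibrium is in mixed strategies.
Let the attacker play target 1 with probability p. The defender is indifferent when 11p − 10(1−p) = 6(1−p), giving p = 16/27.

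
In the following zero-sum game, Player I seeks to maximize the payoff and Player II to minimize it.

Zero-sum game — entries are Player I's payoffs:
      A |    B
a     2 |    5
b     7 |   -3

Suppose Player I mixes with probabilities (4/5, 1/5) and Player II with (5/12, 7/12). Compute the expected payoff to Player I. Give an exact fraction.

Against (5/12, 7/12), each row's expected payoff is a: 15/4; b: 7/6.
Taking the (4/5, 1/5)-weighted average: (4/5)·(15/4) + (1/5)·(7/6) = 97/30.

97/30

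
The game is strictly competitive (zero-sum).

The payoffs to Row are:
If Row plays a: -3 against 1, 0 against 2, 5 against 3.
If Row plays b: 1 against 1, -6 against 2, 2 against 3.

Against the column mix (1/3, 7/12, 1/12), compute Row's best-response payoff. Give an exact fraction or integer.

-7/12

a: (-3)·(1/3) + (0)·(7/12) + (5)·(1/12) = -7/12.
b: (1)·(1/3) + (-6)·(7/12) + (2)·(1/12) = -3.
The best pure response is a with expected payoff -7/12.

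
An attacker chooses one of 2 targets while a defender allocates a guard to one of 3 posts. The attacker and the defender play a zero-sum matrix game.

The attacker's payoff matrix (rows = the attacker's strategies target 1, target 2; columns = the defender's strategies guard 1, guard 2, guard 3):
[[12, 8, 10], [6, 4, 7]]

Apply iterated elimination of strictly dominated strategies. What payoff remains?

Column guard 1 is strictly dominated by guard 2 for the defender (8<12, 4<6); eliminate guard 1.
Column guard 3 is strictly dominated by guard 2 for the defender (8<10, 4<7); eliminate guard 3.
Row target 2 is strictly dominated by row target 1 (8>4); eliminate target 2.
Only (target 1, guard 2) remains, with payoff 8.

8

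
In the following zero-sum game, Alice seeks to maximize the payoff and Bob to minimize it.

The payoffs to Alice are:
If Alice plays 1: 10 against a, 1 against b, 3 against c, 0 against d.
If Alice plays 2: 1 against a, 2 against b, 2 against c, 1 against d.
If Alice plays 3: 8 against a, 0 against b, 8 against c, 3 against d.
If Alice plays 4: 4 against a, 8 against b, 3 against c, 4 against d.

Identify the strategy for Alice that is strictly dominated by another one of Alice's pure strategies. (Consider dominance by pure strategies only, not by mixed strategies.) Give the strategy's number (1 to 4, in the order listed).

2

Compare 2 with 4: 4 > 1, 8 > 2, 3 > 2, 4 > 1.
So 4 strictly dominates 2 for Alice; 2 is strictly dominated.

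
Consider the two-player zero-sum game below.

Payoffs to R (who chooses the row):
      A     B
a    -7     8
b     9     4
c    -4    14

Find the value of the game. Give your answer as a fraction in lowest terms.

142/23

Row a is strictly dominated by row c, so R never plays it.
The remaining 2×2 game on (b, c) × (A, B) has no saddle point. Let R play b with probability p; indifference gives 9p − 4(1−p) = 4p + 14(1−p), so p = 18/23.
Similarly C's optimal q on A is 10/23, and the value is 9·(10/23) + (4)·(13/23) = 142/23.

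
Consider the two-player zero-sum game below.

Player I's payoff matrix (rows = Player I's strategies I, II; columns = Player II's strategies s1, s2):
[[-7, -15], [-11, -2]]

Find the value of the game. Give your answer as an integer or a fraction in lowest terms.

Row minima are -15 and -11, so Player I's maximin is -11; column maxima are -7 and -2, so Player II's minimax is -7. These differ, so the equilibrium is in mixed strategies.
Let Player I play I with probability p. Player II is indifferent when −7p − 11(1−p) = −15p − 2(1−p), giving p = 9/17.
Let Player II play s1 with probability q. Player I is indifferent when −7q − 15(1−q) = −11q − 2(1−q), giving q = 13/17.
The value is -7·(13/17) + (-15)·(4/17) = -151/17.

-151/17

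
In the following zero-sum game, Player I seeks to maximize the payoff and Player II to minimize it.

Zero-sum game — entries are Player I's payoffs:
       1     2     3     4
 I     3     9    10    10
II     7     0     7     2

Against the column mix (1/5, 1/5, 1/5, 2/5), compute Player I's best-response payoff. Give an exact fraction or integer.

42/5

I: (3)·(1/5) + (9)·(1/5) + (10)·(1/5) + (10)·(2/5) = 42/5.
II: (7)·(1/5) + (0)·(1/5) + (7)·(1/5) + (2)·(2/5) = 18/5.
The best pure response is I with expected payoff 42/5.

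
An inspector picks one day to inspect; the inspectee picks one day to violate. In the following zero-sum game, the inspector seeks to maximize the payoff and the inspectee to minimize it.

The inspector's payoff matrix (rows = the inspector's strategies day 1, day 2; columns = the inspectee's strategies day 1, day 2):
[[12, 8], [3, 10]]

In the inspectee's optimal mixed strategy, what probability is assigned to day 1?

2/11

Row minima are 8 and 3, so the inspector's maximin is 8; column maxima are 12 and 10, so the inspectee's minimax is 10. These differ, so the equilibrium is in mixed strategies.
Let the inspectee play day 1 with probability q. The inspector is indifferent when 12q + 8(1−q) = 3q + 10(1−q), giving q = 2/11.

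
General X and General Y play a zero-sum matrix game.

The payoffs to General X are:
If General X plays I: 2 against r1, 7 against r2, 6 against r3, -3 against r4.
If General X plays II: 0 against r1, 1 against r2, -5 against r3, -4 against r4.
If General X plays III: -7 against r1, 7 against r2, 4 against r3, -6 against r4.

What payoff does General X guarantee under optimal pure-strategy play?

Row minima: -3, -5, -7 → General X's maximin is -3.
Column maxima: 2, 7, 6, -3 → General Y's minimax is -3.
They coincide at (I, r4), so the value is -3.

-3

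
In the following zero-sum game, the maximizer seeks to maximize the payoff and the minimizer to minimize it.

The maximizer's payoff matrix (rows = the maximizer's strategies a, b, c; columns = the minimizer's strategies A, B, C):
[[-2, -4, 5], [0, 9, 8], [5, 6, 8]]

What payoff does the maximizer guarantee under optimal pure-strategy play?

Row minima: -4, 0, 5 → the maximizer's maximin is 5.
Column maxima: 5, 9, 8 → the minimizer's minimax is 5.
They coincide at (c, A), so the value is 5.

5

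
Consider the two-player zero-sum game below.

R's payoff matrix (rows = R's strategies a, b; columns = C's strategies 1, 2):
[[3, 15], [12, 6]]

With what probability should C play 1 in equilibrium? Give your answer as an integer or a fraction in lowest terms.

Row minima are 3 and 6, so R's maximin is 6; column maxima are 12 and 15, so C's minimax is 12. These differ, so the equilibrium is in mixed strategies.
Let C play 1 with probability q. R is indifferent when 3q + 15(1−q) = 12q + 6(1−q), giving q = 1/2.

1/2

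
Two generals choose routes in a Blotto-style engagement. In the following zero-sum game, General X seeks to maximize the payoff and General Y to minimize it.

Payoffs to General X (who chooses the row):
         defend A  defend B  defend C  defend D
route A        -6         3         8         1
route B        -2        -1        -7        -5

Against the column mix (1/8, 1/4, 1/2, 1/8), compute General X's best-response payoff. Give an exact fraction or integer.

route A: (-6)·(1/8) + (3)·(1/4) + (8)·(1/2) + (1)·(1/8) = 33/8.
route B: (-2)·(1/8) + (-1)·(1/4) + (-7)·(1/2) + (-5)·(1/8) = -37/8.
The best pure response is route A with expected payoff 33/8.

33/8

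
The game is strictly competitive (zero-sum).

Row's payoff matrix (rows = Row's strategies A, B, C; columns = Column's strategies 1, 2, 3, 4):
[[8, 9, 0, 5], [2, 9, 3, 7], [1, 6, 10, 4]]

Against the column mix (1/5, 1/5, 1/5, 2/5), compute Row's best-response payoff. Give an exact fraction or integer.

A: (8)·(1/5) + (9)·(1/5) + (0)·(1/5) + (5)·(2/5) = 27/5.
B: (2)·(1/5) + (9)·(1/5) + (3)·(1/5) + (7)·(2/5) = 28/5.
C: (1)·(1/5) + (6)·(1/5) + (10)·(1/5) + (4)·(2/5) = 5.
The best pure response is B with expected payoff 28/5.

28/5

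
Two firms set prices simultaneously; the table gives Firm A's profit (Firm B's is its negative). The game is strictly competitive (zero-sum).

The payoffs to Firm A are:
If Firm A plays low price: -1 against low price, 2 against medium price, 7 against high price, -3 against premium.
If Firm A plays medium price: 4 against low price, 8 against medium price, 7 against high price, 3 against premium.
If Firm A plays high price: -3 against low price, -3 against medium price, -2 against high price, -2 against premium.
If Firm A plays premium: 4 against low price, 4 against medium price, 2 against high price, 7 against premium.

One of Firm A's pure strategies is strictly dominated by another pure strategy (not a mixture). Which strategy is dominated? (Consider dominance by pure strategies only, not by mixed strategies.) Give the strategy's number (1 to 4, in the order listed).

3

Compare high price with medium price: 4 > -3, 8 > -3, 7 > -2, 3 > -2.
So medium price strictly dominates high price for Firm A; high price is strictly dominated.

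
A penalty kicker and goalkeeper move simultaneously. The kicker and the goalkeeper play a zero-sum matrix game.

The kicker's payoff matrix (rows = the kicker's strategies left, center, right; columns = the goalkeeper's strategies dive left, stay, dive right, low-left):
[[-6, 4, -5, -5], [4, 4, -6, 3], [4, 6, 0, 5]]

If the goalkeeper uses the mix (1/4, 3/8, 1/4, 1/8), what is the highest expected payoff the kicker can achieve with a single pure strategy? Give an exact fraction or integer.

left: (-6)·(1/4) + (4)·(3/8) + (-5)·(1/4) + (-5)·(1/8) = -15/8.
center: (4)·(1/4) + (4)·(3/8) + (-6)·(1/4) + (3)·(1/8) = 11/8.
right: (4)·(1/4) + (6)·(3/8) + (0)·(1/4) + (5)·(1/8) = 31/8.
The best pure response is right with expected payoff 31/8.

31/8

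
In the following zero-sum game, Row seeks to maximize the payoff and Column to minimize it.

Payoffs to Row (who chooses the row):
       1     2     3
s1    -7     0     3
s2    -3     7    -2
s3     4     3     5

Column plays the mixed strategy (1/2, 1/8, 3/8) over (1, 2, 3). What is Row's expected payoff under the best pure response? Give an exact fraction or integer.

s1: (-7)·(1/2) + (0)·(1/8) + (3)·(3/8) = -19/8.
s2: (-3)·(1/2) + (7)·(1/8) + (-2)·(3/8) = -11/8.
s3: (4)·(1/2) + (3)·(1/8) + (5)·(3/8) = 17/4.
The best pure response is s3 with expected payoff 17/4.

17/4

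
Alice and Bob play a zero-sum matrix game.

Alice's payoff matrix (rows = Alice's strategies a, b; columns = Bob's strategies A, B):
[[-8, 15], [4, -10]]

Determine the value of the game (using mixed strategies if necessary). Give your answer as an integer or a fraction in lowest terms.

-20/37

Row minima are -8 and -10, so Alice's maximin is -8; column maxima are 4 and 15, so Bob's minimax is 4. These differ, so the equilibrium is in mixed strategies.
Let Alice play a with probability p. Bob is indifferent when −8p + 4(1−p) = 15p − 10(1−p), giving p = 14/37.
Let Bob play A with probability q. Alice is indifferent when −8q + 15(1−q) = 4q − 10(1−q), giving q = 25/37.
The value is -8·(25/37) + (15)·(12/37) = -20/37.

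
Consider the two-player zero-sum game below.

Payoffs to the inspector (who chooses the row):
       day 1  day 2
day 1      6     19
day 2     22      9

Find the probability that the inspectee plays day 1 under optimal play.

5/13

Row minima are 6 and 9, so the inspector's maximin is 9; column maxima are 22 and 19, so the inspectee's minimax is 19. These differ, so the equilibrium is in mixed strategies.
Let the inspectee play day 1 with probability q. The inspector is indifferent when 6q + 19(1−q) = 22q + 9(1−q), giving q = 5/13.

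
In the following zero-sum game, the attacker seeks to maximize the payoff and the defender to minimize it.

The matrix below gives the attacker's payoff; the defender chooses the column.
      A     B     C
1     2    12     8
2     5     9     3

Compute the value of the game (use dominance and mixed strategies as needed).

Column B is strictly dominated by C for the defender (it gives the attacker more in every row).
The remaining 2×2 game on (1, 2) × (A, C) has no saddle point. Let the attacker play 1 with probability p; indifference gives 2p + 5(1−p) = 8p + 3(1−p), so p = 1/4.
Similarly the defender's optimal q on A is 5/8, and the value is 2·(5/8) + (8)·(3/8) = 17/4.

17/4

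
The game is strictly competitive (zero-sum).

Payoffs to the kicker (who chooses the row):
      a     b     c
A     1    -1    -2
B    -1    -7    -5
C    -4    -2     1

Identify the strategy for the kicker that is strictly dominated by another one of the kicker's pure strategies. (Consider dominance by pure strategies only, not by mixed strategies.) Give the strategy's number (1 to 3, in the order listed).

Compare B with A: 1 > -1, -1 > -7, -2 > -5.
So A strictly dominates B for the kicker; B is strictly dominated.

2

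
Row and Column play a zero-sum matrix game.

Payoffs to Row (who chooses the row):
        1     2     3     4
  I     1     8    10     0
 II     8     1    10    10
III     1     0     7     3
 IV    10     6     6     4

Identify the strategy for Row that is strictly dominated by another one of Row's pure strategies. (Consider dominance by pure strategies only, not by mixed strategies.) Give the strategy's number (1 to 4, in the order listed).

3

Compare III with II: 8 > 1, 1 > 0, 10 > 7, 10 > 3.
So II strictly dominates III for Row; III is strictly dominated.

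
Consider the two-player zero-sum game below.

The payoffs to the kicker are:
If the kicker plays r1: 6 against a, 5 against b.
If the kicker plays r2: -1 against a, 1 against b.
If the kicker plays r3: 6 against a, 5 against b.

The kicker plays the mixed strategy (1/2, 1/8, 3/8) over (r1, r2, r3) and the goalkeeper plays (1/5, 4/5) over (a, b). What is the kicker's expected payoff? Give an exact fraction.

37/8

Against (1/5, 4/5), each row's expected payoff is r1: 26/5; r2: 3/5; r3: 26/5.
Taking the (1/2, 1/8, 3/8)-weighted average: (1/2)·(26/5) + (1/8)·(3/5) + (3/8)·(26/5) = 37/8.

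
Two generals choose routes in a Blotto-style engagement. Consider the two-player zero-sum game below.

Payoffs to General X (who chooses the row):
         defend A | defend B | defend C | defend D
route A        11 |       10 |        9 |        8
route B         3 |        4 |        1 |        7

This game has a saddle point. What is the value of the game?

Row minima: 8, 1 → General X's maximin is 8.
Column maxima: 11, 10, 9, 8 → General Y's minimax is 8.
They coincide at (route A, defend D), so the value is 8.

8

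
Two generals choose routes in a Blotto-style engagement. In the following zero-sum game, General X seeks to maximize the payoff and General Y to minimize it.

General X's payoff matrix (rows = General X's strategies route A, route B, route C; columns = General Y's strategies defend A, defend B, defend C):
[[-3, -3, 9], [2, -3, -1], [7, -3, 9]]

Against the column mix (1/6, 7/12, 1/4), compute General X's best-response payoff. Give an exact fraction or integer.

route A: (-3)·(1/6) + (-3)·(7/12) + (9)·(1/4) = 0.
route B: (2)·(1/6) + (-3)·(7/12) + (-1)·(1/4) = -5/3.
route C: (7)·(1/6) + (-3)·(7/12) + (9)·(1/4) = 5/3.
The best pure response is route C with expected payoff 5/3.

5/3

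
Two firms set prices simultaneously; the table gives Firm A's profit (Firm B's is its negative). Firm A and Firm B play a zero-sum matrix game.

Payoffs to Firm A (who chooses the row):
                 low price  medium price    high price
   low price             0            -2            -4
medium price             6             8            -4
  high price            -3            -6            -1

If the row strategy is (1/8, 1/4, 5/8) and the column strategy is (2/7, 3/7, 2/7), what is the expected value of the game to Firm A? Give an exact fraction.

Against (2/7, 3/7, 2/7), each row's expected payoff is low price: -2; medium price: 4; high price: -26/7.
Taking the (1/8, 1/4, 5/8)-weighted average: (1/8)·(-2) + (1/4)·(4) + (5/8)·(-26/7) = -11/7.

-11/7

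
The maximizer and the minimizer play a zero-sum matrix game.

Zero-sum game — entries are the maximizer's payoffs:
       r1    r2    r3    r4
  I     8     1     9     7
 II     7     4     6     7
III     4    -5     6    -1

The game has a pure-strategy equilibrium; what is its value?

Row minima: 1, 4, -5 → the maximizer's maximin is 4.
Column maxima: 8, 4, 9, 7 → the minimizer's minimax is 4.
They coincide at (II, r2), so the value is 4.

4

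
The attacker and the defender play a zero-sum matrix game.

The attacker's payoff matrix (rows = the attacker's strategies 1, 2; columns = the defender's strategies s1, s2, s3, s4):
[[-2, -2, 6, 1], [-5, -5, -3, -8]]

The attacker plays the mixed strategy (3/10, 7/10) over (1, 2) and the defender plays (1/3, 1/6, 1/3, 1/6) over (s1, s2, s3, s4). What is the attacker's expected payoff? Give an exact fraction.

-91/30

Against (1/3, 1/6, 1/3, 1/6), each row's expected payoff is 1: 7/6; 2: -29/6.
Taking the (3/10, 7/10)-weighted average: (3/10)·(7/6) + (7/10)·(-29/6) = -91/30.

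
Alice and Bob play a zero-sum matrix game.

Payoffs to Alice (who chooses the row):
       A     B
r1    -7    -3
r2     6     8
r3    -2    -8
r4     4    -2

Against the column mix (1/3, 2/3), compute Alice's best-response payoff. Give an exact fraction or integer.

r1: (-7)·(1/3) + (-3)·(2/3) = -13/3.
r2: (6)·(1/3) + (8)·(2/3) = 22/3.
r3: (-2)·(1/3) + (-8)·(2/3) = -6.
r4: (4)·(1/3) + (-2)·(2/3) = 0.
The best pure response is r2 with expected payoff 22/3.

22/3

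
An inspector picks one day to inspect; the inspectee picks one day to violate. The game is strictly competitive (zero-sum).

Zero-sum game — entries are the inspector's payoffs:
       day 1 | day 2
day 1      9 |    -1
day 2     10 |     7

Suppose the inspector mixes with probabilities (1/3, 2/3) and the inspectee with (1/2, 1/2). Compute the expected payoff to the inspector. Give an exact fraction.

7

Against (1/2, 1/2), each row's expected payoff is day 1: 4; day 2: 17/2.
Taking the (1/3, 2/3)-weighted average: (1/3)·(4) + (2/3)·(17/2) = 7.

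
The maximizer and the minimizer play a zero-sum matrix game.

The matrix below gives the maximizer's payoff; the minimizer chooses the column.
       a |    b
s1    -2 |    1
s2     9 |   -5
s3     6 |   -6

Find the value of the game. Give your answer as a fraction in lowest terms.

Row s3 is strictly dominated by row s2, so the maximizer never plays it.
The remaining 2×2 game on (s1, s2) × (a, b) has no saddle point. Let the maximizer play s1 with probability p; indifference gives −2p + 9(1−p) = p − 5(1−p), so p = 14/17.
Similarly the minimizer's optimal q on a is 6/17, and the value is -2·(6/17) + (1)·(11/17) = -1/17.

-1/17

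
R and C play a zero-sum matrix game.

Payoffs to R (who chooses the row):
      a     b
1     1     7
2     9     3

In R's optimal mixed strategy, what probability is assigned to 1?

Row minima are 1 and 3, so R's maximin is 3; column maxima are 9 and 7, so C's minimax is 7. These differ, so the equilibrium is in mixed strategies.
Let R play 1 with probability p. C is indifferent when p + 9(1−p) = 7p + 3(1−p), giving p = 1/2.

1/2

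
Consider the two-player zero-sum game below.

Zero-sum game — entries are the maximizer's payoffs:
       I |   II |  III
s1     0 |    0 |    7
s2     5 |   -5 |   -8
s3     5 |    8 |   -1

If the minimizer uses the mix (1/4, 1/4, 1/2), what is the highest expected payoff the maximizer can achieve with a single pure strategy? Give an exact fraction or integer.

s1: (0)·(1/4) + (0)·(1/4) + (7)·(1/2) = 7/2.
s2: (5)·(1/4) + (-5)·(1/4) + (-8)·(1/2) = -4.
s3: (5)·(1/4) + (8)·(1/4) + (-1)·(1/2) = 11/4.
The best pure response is s1 with expected payoff 7/2.

7/2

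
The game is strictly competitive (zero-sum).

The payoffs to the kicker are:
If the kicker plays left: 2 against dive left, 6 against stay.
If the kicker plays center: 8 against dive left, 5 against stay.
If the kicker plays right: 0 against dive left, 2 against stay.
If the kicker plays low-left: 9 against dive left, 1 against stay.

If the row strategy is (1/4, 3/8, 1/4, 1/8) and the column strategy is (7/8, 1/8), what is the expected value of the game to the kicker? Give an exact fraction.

291/64

Against (7/8, 1/8), each row's expected payoff is left: 5/2; center: 61/8; right: 1/4; low-left: 8.
Taking the (1/4, 3/8, 1/4, 1/8)-weighted average: (1/4)·(5/2) + (3/8)·(61/8) + (1/4)·(1/4) + (1/8)·(8) = 291/64.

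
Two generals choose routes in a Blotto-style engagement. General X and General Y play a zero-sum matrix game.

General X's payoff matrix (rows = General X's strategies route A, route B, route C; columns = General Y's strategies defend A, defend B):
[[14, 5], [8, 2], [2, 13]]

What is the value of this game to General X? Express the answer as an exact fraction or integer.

Row route B is strictly dominated by row route A, so General X never plays it.
The remaining 2×2 game on (route A, route C) × (defend A, defend B) has no saddle point. Let General X play route A with probability p; indifference gives 14p + 2(1−p) = 5p + 13(1−p), so p = 11/20.
Similarly General Y's optimal q on defend A is 2/5, and the value is 14·(2/5) + (5)·(3/5) = 43/5.

43/5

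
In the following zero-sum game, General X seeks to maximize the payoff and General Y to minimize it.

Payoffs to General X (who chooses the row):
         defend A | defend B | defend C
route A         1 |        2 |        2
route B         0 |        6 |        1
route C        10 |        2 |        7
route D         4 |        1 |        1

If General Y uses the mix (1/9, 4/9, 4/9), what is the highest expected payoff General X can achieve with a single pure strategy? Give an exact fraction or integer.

route A: (1)·(1/9) + (2)·(4/9) + (2)·(4/9) = 17/9.
route B: (0)·(1/9) + (6)·(4/9) + (1)·(4/9) = 28/9.
route C: (10)·(1/9) + (2)·(4/9) + (7)·(4/9) = 46/9.
route D: (4)·(1/9) + (1)·(4/9) + (1)·(4/9) = 4/3.
The best pure response is route C with expected payoff 46/9.

46/9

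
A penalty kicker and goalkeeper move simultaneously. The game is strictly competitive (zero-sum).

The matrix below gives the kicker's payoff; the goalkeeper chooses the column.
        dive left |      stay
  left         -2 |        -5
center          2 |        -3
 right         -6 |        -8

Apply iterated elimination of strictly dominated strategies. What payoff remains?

-3

Column dive left is strictly dominated by stay for the goalkeeper (-5<-2, -3<2, -8<-6); eliminate dive left.
Row right is strictly dominated by row left (-5>-8); eliminate right.
Row left is strictly dominated by row center (-3>-5); eliminate left.
Only (center, stay) remains, with payoff -3.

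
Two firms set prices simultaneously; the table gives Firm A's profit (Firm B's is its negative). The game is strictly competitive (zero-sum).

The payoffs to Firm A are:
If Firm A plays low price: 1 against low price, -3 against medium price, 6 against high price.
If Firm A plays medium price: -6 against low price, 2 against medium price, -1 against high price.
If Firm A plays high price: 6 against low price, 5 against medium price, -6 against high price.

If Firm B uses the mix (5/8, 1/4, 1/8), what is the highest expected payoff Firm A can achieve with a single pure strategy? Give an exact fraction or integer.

low price: (1)·(5/8) + (-3)·(1/4) + (6)·(1/8) = 5/8.
medium price: (-6)·(5/8) + (2)·(1/4) + (-1)·(1/8) = -27/8.
high price: (6)·(5/8) + (5)·(1/4) + (-6)·(1/8) = 17/4.
The best pure response is high price with expected payoff 17/4.

17/4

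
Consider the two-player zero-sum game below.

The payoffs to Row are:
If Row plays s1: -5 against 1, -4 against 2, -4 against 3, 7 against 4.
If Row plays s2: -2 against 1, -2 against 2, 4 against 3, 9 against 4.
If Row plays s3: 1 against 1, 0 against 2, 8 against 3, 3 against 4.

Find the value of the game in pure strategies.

0

Row minima: -5, -2, 0 → Row's maximin is 0.
Column maxima: 1, 0, 8, 9 → Column's minimax is 0.
They coincide at (s3, 2), so the value is 0.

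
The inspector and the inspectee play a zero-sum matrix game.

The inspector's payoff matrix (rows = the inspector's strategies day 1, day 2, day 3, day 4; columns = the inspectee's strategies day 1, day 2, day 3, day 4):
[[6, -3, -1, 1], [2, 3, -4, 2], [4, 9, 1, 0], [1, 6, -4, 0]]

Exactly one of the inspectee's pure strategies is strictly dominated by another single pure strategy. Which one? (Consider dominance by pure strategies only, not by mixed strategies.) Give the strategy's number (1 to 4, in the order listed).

1

The inspectee prefers columns that give the inspector less. Compare day 1 with day 3: -1 < 6, -4 < 2, 1 < 4, -4 < 1.
So day 3 strictly dominates day 1 for the inspectee; day 1 is strictly dominated.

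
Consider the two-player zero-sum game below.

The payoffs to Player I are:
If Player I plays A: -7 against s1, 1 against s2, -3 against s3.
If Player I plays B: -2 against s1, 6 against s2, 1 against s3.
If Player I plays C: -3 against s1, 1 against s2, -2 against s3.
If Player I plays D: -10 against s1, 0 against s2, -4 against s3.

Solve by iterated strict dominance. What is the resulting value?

Row C is strictly dominated by row B (-2>-3, 6>1, 1>-2); eliminate C.
Column s3 is strictly dominated by s1 for Player II (-7<-3, -2<1, -10<-4); eliminate s3.
Row D is strictly dominated by row A (-7>-10, 1>0); eliminate D.
Row A is strictly dominated by row B (-2>-7, 6>1); eliminate A.
Column s2 is strictly dominated by s1 for Player II (-2<6); eliminate s2.
Only (B, s1) remains, with payoff -2.

-2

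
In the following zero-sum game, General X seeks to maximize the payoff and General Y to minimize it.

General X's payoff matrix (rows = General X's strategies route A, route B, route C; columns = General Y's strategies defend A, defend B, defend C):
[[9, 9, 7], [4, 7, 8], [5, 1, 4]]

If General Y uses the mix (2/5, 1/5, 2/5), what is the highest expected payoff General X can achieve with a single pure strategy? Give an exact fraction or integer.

route A: (9)·(2/5) + (9)·(1/5) + (7)·(2/5) = 41/5.
route B: (4)·(2/5) + (7)·(1/5) + (8)·(2/5) = 31/5.
route C: (5)·(2/5) + (1)·(1/5) + (4)·(2/5) = 19/5.
The best pure response is route A with expected payoff 41/5.

41/5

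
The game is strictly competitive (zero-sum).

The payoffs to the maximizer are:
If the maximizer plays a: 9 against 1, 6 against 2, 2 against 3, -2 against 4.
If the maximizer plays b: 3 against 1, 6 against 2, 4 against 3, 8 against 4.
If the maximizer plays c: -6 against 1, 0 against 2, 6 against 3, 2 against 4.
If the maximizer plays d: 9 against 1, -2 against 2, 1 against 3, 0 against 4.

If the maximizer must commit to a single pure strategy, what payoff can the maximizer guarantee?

The worst-case payoff for each row is a: -2, b: 3, c: -6, d: -2.
The best of these is 3.

3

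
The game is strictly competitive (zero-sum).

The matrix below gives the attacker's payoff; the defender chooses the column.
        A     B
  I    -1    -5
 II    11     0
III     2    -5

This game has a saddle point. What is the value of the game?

Row minima: -5, 0, -5 → the attacker's maximin is 0.
Column maxima: 11, 0 → the defender's minimax is 0.
They coincide at (II, B), so the value is 0.

0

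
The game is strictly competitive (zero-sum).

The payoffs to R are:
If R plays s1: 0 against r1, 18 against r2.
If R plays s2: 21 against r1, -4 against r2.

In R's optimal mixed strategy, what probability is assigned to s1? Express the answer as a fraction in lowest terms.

Row minima are 0 and -4, so R's maximin is 0; column maxima are 21 and 18, so C's minimax is 18. These differ, so the equilibrium is in mixed strategies.
Let R play s1 with probability p. C is indifferent when 21(1−p) = 18p − 4(1−p), giving p = 25/43.

25/43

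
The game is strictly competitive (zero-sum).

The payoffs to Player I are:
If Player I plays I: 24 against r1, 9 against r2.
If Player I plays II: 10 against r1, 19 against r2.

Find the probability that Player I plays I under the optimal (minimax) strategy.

Row minima are 9 and 10, so Player I's maximin is 10; column maxima are 24 and 19, so Player II's minimax is 19. These differ, so the equilibrium is in mixed strategies.
Let Player I play I with probability p. Player II is indifferent when 24p + 10(1−p) = 9p + 19(1−p), giving p = 3/8.

3/8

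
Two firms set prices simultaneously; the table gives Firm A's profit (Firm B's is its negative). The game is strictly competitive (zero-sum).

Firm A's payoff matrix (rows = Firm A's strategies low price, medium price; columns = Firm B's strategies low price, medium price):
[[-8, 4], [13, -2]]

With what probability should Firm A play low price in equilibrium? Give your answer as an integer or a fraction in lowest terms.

Row minima are -8 and -2, so Firm A's maximin is -2; column maxima are 13 and 4, so Firm B's minimax is 4. These differ, so the equilibrium is in mixed strategies.
Let Firm A play low price with probability p. Firm B is indifferent when −8p + 13(1−p) = 4p − 2(1−p), giving p = 5/9.

5/9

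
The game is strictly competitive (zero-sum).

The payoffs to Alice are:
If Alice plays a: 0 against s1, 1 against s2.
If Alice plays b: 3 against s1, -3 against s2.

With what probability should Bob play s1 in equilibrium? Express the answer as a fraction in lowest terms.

4/7

Row minima are 0 and -3, so Alice's maximin is 0; column maxima are 3 and 1, so Bob's minimax is 1. These differ, so the equilibrium is in mixed strategies.
Let Bob play s1 with probability q. Alice is indifferent when (1−q) = 3q − 3(1−q), giving q = 4/7.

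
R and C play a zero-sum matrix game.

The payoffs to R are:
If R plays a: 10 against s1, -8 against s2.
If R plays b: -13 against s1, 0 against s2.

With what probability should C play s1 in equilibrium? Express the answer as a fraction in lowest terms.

8/31

Row minima are -8 and -13, so R's maximin is -8; column maxima are 10 and 0, so C's minimax is 0. These differ, so the equilibrium is in mixed strategies.
Let C play s1 with probability q. R is indifferent when 10q − 8(1−q) = −13q, giving q = 8/31.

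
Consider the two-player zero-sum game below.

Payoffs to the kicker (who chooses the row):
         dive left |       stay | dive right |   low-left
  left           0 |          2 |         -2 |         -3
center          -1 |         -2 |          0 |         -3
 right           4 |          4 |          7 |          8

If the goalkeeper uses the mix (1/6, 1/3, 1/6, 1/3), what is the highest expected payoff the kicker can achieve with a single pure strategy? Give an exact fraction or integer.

35/6

left: (0)·(1/6) + (2)·(1/3) + (-2)·(1/6) + (-3)·(1/3) = -2/3.
center: (-1)·(1/6) + (-2)·(1/3) + (0)·(1/6) + (-3)·(1/3) = -11/6.
right: (4)·(1/6) + (4)·(1/3) + (7)·(1/6) + (8)·(1/3) = 35/6.
The best pure response is right with expected payoff 35/6.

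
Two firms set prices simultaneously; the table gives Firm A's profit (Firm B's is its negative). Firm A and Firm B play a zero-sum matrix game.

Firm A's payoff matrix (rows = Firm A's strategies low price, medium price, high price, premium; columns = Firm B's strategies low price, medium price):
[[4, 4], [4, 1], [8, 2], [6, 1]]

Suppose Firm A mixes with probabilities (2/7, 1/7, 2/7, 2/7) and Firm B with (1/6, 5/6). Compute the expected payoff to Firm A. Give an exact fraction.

Against (1/6, 5/6), each row's expected payoff is low price: 4; medium price: 3/2; high price: 3; premium: 11/6.
Taking the (2/7, 1/7, 2/7, 2/7)-weighted average: (2/7)·(4) + (1/7)·(3/2) + (2/7)·(3) + (2/7)·(11/6) = 115/42.

115/42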